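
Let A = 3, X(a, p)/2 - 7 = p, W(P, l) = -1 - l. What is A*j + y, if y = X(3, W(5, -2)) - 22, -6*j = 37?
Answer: -49/2 ≈ -24.500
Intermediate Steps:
j = -37/6 (j = -1/6*37 = -37/6 ≈ -6.1667)
X(a, p) = 14 + 2*p
y = -6 (y = (14 + 2*(-1 - 1*(-2))) - 22 = (14 + 2*(-1 + 2)) - 22 = (14 + 2*1) - 22 = (14 + 2) - 22 = 16 - 22 = -6)
A*j + y = 3*(-37/6) - 6 = -37/2 - 6 = -49/2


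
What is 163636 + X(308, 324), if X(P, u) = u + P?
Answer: 164268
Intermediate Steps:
X(P, u) = P + u
163636 + X(308, 324) = 163636 + (308 + 324) = 163636 + 632 = 164268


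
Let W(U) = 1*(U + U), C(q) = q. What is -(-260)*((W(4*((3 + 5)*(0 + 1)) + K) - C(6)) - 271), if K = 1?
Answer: -54860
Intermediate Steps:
W(U) = 2*U (W(U) = 1*(2*U) = 2*U)
-(-260)*((W(4*((3 + 5)*(0 + 1)) + K) - C(6)) - 271) = -(-260)*((2*(4*((3 + 5)*(0 + 1)) + 1) - 1*6) - 271) = -(-260)*((2*(4*(8*1) + 1) - 6) - 271) = -(-260)*((2*(4*8 + 1) - 6) - 271) = -(-260)*((2*(32 + 1) - 6) - 271) = -(-260)*((2*33 - 6) - 271) = -(-260)*((66 - 6) - 271) = -(-260)*(60 - 271) = -(-260)*(-211) = -1*54860 = -54860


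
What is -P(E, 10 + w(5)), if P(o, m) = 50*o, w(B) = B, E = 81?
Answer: -4050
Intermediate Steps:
-P(E, 10 + w(5)) = -50*81 = -1*4050 = -4050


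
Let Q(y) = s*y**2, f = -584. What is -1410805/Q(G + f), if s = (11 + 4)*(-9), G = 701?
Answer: 282161/369603 ≈ 0.76342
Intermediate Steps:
s = -135 (s = 15*(-9) = -135)
Q(y) = -135*y**2
-1410805/Q(G + f) = -1410805*(-1/(135*(701 - 584)**2)) = -1410805/((-135*117**2)) = -1410805/((-135*13689)) = -1410805/(-1848015) = -1410805*(-1/1848015) = 282161/369603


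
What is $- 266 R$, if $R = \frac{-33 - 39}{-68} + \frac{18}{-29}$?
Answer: $- \frac{57456}{493} \approx -116.54$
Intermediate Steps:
$R = \frac{216}{493}$ ($R = \left(-72\right) \left(- \frac{1}{68}\right) + 18 \left(- \frac{1}{29}\right) = \frac{18}{17} - \frac{18}{29} = \frac{216}{493} \approx 0.43813$)
$- 266 R = \left(-266\right) \frac{216}{493} = - \frac{57456}{493}$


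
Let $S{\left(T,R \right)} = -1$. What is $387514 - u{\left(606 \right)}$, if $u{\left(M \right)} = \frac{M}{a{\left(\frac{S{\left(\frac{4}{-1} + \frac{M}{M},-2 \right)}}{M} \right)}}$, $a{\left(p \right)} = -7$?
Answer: $\frac{2713204}{7} \approx 3.876 \cdot 10^{5}$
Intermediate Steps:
$u{\left(M \right)} = - \frac{M}{7}$ ($u{\left(M \right)} = \frac{M}{-7} = M \left(- \frac{1}{7}\right) = - \frac{M}{7}$)
$387514 - u{\left(606 \right)} = 387514 - \left(- \frac{1}{7}\right) 606 = 387514 - - \frac{606}{7} = 387514 + \frac{606}{7} = \frac{2713204}{7}$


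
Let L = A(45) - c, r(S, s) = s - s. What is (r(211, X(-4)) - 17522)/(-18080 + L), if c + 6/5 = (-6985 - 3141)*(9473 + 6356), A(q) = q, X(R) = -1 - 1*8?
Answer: -87610/801332101 ≈ -0.00010933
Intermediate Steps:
X(R) = -9 (X(R) = -1 - 8 = -9)
c = -801422276/5 (c = -6/5 + (-6985 - 3141)*(9473 + 6356) = -6/5 - 10126*15829 = -6/5 - 160284454 = -801422276/5 ≈ -1.6028e+8)
r(S, s) = 0
L = 801422501/5 (L = 45 - 1*(-801422276/5) = 45 + 801422276/5 = 801422501/5 ≈ 1.6028e+8)
(r(211, X(-4)) - 17522)/(-18080 + L) = (0 - 17522)/(-18080 + 801422501/5) = -17522/801332101/5 = -17522*5/801332101 = -87610/801332101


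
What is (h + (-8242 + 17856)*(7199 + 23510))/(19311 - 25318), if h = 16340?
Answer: -295252666/6007 ≈ -49151.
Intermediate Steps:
(h + (-8242 + 17856)*(7199 + 23510))/(19311 - 25318) = (16340 + (-8242 + 17856)*(7199 + 23510))/(19311 - 25318) = (16340 + 9614*30709)/(-6007) = (16340 + 295236326)*(-1/6007) = 295252666*(-1/6007) = -295252666/6007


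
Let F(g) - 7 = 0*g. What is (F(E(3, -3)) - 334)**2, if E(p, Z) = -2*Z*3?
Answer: 106929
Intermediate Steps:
E(p, Z) = -6*Z
F(g) = 7 (F(g) = 7 + 0*g = 7 + 0 = 7)
(F(E(3, -3)) - 334)**2 = (7 - 334)**2 = (-327)**2 = 106929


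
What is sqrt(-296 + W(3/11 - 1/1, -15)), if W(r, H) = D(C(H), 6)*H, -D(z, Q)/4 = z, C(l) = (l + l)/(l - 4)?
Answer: 4*I*sqrt(4541)/19 ≈ 14.187*I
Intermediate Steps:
C(l) = 2*l/(-4 + l) (C(l) = (2*l)/(-4 + l) = 2*l/(-4 + l))
D(z, Q) = -4*z
W(r, H) = -8*H**2/(-4 + H) (W(r, H) = (-8*H/(-4 + H))*H = -8*H**2/(-4 + H))
sqrt(-296 + W(3/11 - 1/1, -15)) = sqrt(-296 - 8*(-15)**2/(-4 - 15)) = sqrt(-296 - 8*225/(-19)) = sqrt(-296 - 8*225*(-1/19)) = sqrt(-296 + 1800/19) = sqrt(-3824/19) = 4*I*sqrt(4541)/19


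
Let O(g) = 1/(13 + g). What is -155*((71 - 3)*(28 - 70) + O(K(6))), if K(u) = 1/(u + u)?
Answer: 69498900/157 ≈ 4.4267e+5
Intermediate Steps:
K(u) = 1/(2*u)
-155*((71 - 3)*(28 - 70) + O(K(6))) = -155*((71 - 3)*(28 - 70) + 1/(13 + (½)/6)) = -155*(68*(-42) + 1/(13 + (½)*(⅙))) = -155*(-2856 + 1/(13 + 1/12)) = -155*(-2856 + 1/(157/12)) = -155*(-2856 + 12/157) = -155*(-448380/157) = 69498900/157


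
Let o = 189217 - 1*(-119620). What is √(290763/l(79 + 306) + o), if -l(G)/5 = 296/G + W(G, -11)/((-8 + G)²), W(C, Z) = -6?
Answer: √412686904540894142966/42067874 ≈ 482.90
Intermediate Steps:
o = 308837 (o = 189217 + 119620 = 308837)
l(G) = -1480/G + 30/(-8 + G)² (l(G) = -5*(296/G - 6/(-8 + G)²) = -5*(-6/(-8 + G)² + 296/G) = -1480/G + 30/(-8 + G)²)
√(290763/l(79 + 306) + o) = √(290763/(-1480/(79 + 306) + 30/(-8 + (79 + 306))²) + 308837) = √(290763/(-1480/385 + 30/(-8 + 385)²) + 308837) = √(290763/(-1480*1/385 + 30/377²) + 308837) = √(290763/(-296/77 + 30*(1/142129)) + 308837) = √(290763/(-296/77 + 30/142129) + 308837) = √(290763/(-42067874/10943933) + 308837) = √(290763*(-10943933/42067874) + 308837) = √(-3182090790879/42067874 + 308837) = √(9810025211659/42067874) = √412686904540894142966/42067874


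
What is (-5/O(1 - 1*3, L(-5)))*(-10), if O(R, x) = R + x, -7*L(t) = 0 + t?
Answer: -350/9 ≈ -38.889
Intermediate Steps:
L(t) = -t/7 (L(t) = -(0 + t)/7 = -t/7)
(-5/O(1 - 1*3, L(-5)))*(-10) = (-5/((1 - 1*3) - ⅐*(-5)))*(-10) = (-5/((1 - 3) + 5/7))*(-10) = (-5/(-2 + 5/7))*(-10) = (-5/(-9/7))*(-10) = -7/9*(-5)*(-10) = (35/9)*(-10) = -350/9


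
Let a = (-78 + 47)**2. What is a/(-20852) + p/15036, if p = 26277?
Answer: 22228267/13063778 ≈ 1.7015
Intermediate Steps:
a = 961 (a = (-31)**2 = 961)
a/(-20852) + p/15036 = 961/(-20852) + 26277/15036 = 961*(-1/20852) + 26277*(1/15036) = -961/20852 + 8759/5012 = 22228267/13063778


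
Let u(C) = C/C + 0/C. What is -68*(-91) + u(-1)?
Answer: 6189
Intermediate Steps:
u(C) = 1 (u(C) = 1 + 0 = 1)
-68*(-91) + u(-1) = -68*(-91) + 1 = 6188 + 1 = 6189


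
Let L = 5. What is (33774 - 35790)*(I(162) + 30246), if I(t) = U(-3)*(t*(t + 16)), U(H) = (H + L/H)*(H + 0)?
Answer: -874843200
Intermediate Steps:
U(H) = H*(H + 5/H) (U(H) = (H + 5/H)*(H + 0) = (H + 5/H)*H = H*(H + 5/H))
I(t) = 14*t*(16 + t) (I(t) = (5 + (-3)²)*(t*(t + 16)) = (5 + 9)*(t*(16 + t)) = 14*(t*(16 + t)) = 14*t*(16 + t))
(33774 - 35790)*(I(162) + 30246) = (33774 - 35790)*(14*162*(16 + 162) + 30246) = -2016*(14*162*178 + 30246) = -2016*(403704 + 30246) = -2016*433950 = -874843200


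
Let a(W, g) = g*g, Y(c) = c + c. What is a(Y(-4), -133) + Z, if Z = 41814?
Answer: 59503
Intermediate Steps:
Y(c) = 2*c
a(W, g) = g²
a(Y(-4), -133) + Z = (-133)² + 41814 = 17689 + 41814 = 59503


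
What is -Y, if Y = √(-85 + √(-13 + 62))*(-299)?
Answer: 299*I*√78 ≈ 2640.7*I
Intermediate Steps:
Y = -299*I*√78 (Y = √(-85 + √49)*(-299) = √(-85 + 7)*(-299) = √(-78)*(-299) = (I*√78)*(-299) = -299*I*√78 ≈ -2640.7*I)
-Y = -(-299)*I*√78 = 299*I*√78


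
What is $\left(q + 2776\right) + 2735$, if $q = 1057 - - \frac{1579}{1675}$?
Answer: $\frac{11002979}{1675} \approx 6568.9$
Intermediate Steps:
$q = \frac{1772054}{1675}$ ($q = 1057 - \left(-1579\right) \frac{1}{1675} = 1057 - - \frac{1579}{1675} = 1057 + \frac{1579}{1675} = \frac{1772054}{1675} \approx 1057.9$)
$\left(q + 2776\right) + 2735 = \left(\frac{1772054}{1675} + 2776\right) + 2735 = \frac{6421854}{1675} + 2735 = \frac{11002979}{1675}$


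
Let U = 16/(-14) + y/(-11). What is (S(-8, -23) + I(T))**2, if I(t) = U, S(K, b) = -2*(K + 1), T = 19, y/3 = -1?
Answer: 1022121/5929 ≈ 172.39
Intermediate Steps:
y = -3 (y = 3*(-1) = -3)
U = -67/77 (U = 16/(-14) - 3/(-11) = 16*(-1/14) - 3*(-1/11) = -8/7 + 3/11 = -67/77 ≈ -0.87013)
S(K, b) = -2 - 2*K (S(K, b) = -2*(1 + K) = -2 - 2*K)
I(t) = -67/77
(S(-8, -23) + I(T))**2 = ((-2 - 2*(-8)) - 67/77)**2 = ((-2 + 16) - 67/77)**2 = (14 - 67/77)**2 = (1011/77)**2 = 1022121/5929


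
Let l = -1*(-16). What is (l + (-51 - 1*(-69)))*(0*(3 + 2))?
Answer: 0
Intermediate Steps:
l = 16
(l + (-51 - 1*(-69)))*(0*(3 + 2)) = (16 + (-51 - 1*(-69)))*(0*(3 + 2)) = (16 + (-51 + 69))*(0*5) = (16 + 18)*0 = 34*0 = 0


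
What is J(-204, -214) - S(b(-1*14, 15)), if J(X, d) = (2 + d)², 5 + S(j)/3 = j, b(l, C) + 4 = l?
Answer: 45013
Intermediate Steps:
b(l, C) = -4 + l
S(j) = -15 + 3*j
J(-204, -214) - S(b(-1*14, 15)) = (2 - 214)² - (-15 + 3*(-4 - 1*14)) = (-212)² - (-15 + 3*(-4 - 14)) = 44944 - (-15 + 3*(-18)) = 44944 - (-15 - 54) = 44944 - 1*(-69) = 44944 + 69 = 45013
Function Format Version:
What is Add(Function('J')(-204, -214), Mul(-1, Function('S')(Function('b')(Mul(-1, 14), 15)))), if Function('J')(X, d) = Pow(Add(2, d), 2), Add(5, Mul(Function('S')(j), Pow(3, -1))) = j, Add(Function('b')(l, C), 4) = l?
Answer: 45013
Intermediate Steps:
Function('b')(l, C) = Add(-4, l)
Function('S')(j) = Add(-15, Mul(3, j))
Add(Function('J')(-204, -214), Mul(-1, Function('S')(Function('b')(Mul(-1, 14), 15)))) = Add(Pow(Add(2, -214), 2), Mul(-1, Add(-15, Mul(3, Add(-4, Mul(-1, 14)))))) = Add(Pow(-212, 2), Mul(-1, Add(-15, Mul(3, Add(-4, -14))))) = Add(44944, Mul(-1, Add(-15, Mul(3, -18)))) = Add(44944, Mul(-1, Add(-15, -54))) = Add(44944, Mul(-1, -69)) = Add(44944, 69) = 45013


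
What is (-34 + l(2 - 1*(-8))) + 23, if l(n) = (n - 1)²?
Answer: 70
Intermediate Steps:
l(n) = (-1 + n)²
(-34 + l(2 - 1*(-8))) + 23 = (-34 + (-1 + (2 - 1*(-8)))²) + 23 = (-34 + (-1 + (2 + 8))²) + 23 = (-34 + (-1 + 10)²) + 23 = (-34 + 9²) + 23 = (-34 + 81) + 23 = 47 + 23 = 70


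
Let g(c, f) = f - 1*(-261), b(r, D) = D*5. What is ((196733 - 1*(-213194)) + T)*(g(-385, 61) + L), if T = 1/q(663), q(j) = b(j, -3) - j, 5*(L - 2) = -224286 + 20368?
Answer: -5622478530049/339 ≈ -1.6585e+10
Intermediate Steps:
b(r, D) = 5*D
g(c, f) = 261 + f (g(c, f) = f + 261 = 261 + f)
L = -203908/5 (L = 2 + (-224286 + 20368)/5 = 2 + (⅕)*(-203918) = 2 - 203918/5 = -203908/5 ≈ -40782.)
q(j) = -15 - j (q(j) = 5*(-3) - j = -15 - j)
T = -1/678 (T = 1/(-15 - 1*663) = 1/(-15 - 663) = 1/(-678) = -1/678 ≈ -0.0014749)
((196733 - 1*(-213194)) + T)*(g(-385, 61) + L) = ((196733 - 1*(-213194)) - 1/678)*((261 + 61) - 203908/5) = ((196733 + 213194) - 1/678)*(322 - 203908/5) = (409927 - 1/678)*(-202298/5) = (277930505/678)*(-202298/5) = -5622478530049/339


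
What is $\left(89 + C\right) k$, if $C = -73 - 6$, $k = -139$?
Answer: $-1390$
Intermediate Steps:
$C = -79$
$\left(89 + C\right) k = \left(89 - 79\right) \left(-139\right) = 10 \left(-139\right) = -1390$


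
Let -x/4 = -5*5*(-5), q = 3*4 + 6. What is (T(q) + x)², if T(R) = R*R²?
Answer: 28430224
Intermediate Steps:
q = 18 (q = 12 + 6 = 18)
T(R) = R³
x = -500 (x = -4*(-5*5)*(-5) = -(-100)*(-5) = -4*125 = -500)
(T(q) + x)² = (18³ - 500)² = (5832 - 500)² = 5332² = 28430224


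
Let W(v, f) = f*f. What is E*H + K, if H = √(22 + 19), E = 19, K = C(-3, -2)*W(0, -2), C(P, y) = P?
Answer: -12 + 19*√41 ≈ 109.66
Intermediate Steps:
W(v, f) = f²
K = -12 (K = -3*(-2)² = -3*4 = -12)
H = √41 ≈ 6.4031
E*H + K = 19*√41 - 12 = -12 + 19*√41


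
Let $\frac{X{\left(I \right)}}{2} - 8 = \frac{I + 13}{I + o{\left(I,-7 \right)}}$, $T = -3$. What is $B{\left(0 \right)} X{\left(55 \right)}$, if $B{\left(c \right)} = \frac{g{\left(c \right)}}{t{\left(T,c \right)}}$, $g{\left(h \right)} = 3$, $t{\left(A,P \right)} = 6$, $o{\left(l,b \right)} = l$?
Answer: $\frac{474}{55} \approx 8.6182$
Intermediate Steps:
$X{\left(I \right)} = 16 + \frac{13 + I}{I}$ ($X{\left(I \right)} = 16 + 2 \frac{I + 13}{I + I} = 16 + 2 \frac{13 + I}{2 I} = 16 + \frac{13 + I}{I}$)
$B{\left(c \right)} = \frac{1}{2}$ ($B{\left(c \right)} = \frac{3}{6} = 3 \cdot \frac{1}{6} = \frac{1}{2}$)
$B{\left(0 \right)} X{\left(55 \right)} = \frac{17 + \frac{13}{55}}{2} = \frac{1}{2} \cdot \frac{948}{55} = \frac{474}{55}$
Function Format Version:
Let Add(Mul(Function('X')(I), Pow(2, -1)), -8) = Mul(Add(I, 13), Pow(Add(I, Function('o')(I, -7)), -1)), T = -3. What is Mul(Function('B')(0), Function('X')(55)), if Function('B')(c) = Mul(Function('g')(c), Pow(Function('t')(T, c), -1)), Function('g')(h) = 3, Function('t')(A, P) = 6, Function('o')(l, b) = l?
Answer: Rational(474, 55) ≈ 8.6182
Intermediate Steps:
Function('X')(I) = Add(16, Mul(Pow(I, -1), Add(13, I))) (Function('X')(I) = Add(16, Mul(2, Mul(Add(I, 13), Pow(Add(I, I), -1)))) = Add(16, Mul(2, Mul(Add(13, I), Pow(Mul(2, I), -1)))) = Add(16, Mul(2, Mul(Add(13, I), Mul(Rational(1, 2), Pow(I, -1))))) = Add(16, Mul(2, Mul(Rational(1, 2), Pow(I, -1), Add(13, I)))) = Add(16, Mul(Pow(I, -1), Add(13, I))))
Function('B')(c) = Rational(1, 2) (Function('B')(c) = Mul(3, Pow(6, -1)) = Mul(3, Rational(1, 6)) = Rational(1, 2))
Mul(Function('B')(0), Function('X')(55)) = Mul(Rational(1, 2), Add(17, Mul(13, Pow(55, -1)))) = Mul(Rational(1, 2), Add(17, Mul(13, Rational(1, 55)))) = Mul(Rational(1, 2), Add(17, Rational(13, 55))) = Mul(Rational(1, 2), Rational(948, 55)) = Rational(474, 55)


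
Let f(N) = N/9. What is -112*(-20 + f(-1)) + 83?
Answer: 21019/9 ≈ 2335.4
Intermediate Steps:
f(N) = N/9 (f(N) = N*(1/9) = N/9)
-112*(-20 + f(-1)) + 83 = -112*(-20 + (1/9)*(-1)) + 83 = -112*(-20 - 1/9) + 83 = -112*(-181/9) + 83 = 20272/9 + 83 = 21019/9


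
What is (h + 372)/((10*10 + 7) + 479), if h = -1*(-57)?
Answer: 429/586 ≈ 0.73208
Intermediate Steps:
h = 57
(h + 372)/((10*10 + 7) + 479) = (57 + 372)/((10*10 + 7) + 479) = 429/((100 + 7) + 479) = 429/(107 + 479) = 429/586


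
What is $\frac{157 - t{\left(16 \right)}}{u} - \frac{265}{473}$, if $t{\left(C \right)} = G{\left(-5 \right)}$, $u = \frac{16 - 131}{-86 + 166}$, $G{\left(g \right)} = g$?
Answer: $- \frac{1232111}{10879} \approx -113.26$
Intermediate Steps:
$u = - \frac{23}{16}$ ($u = - \frac{115}{80} = \left(-115\right) \frac{1}{80} = - \frac{23}{16} \approx -1.4375$)
$t{\left(C \right)} = -5$
$\frac{157 - t{\left(16 \right)}}{u} - \frac{265}{473} = \frac{157 - -5}{- \frac{23}{16}} - \frac{265}{473} = \left(157 + 5\right) \left(- \frac{16}{23}\right) - \frac{265}{473} = 162 \left(- \frac{16}{23}\right) - \frac{265}{473} = - \frac{2592}{23} - \frac{265}{473} = - \frac{1232111}{10879}$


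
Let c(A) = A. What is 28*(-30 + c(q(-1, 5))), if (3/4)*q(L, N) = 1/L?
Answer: -2632/3 ≈ -877.33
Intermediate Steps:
q(L, N) = 4/(3*L)
28*(-30 + c(q(-1, 5))) = 28*(-30 + (4/3)/(-1)) = 28*(-30 + (4/3)*(-1)) = 28*(-30 - 4/3) = 28*(-94/3) = -2632/3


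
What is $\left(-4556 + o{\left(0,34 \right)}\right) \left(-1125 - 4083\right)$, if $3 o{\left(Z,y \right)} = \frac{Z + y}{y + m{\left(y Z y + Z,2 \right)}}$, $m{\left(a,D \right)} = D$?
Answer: $\frac{213534076}{9} \approx 2.3726 \cdot 10^{7}$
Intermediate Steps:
$o{\left(Z,y \right)} = \frac{Z + y}{3 \left(2 + y\right)}$ ($o{\left(Z,y \right)} = \frac{\left(Z + y\right) \frac{1}{y + 2}}{3} = \frac{\left(Z + y\right) \frac{1}{2 + y}}{3} = \frac{\frac{1}{2 + y} \left(Z + y\right)}{3} = \frac{Z + y}{3 \left(2 + y\right)}$)
$\left(-4556 + o{\left(0,34 \right)}\right) \left(-1125 - 4083\right) = \left(-4556 + \frac{0 + 34}{3 \left(2 + 34\right)}\right) \left(-1125 - 4083\right) = \left(-4556 + \frac{1}{3} \cdot \frac{1}{36} \cdot 34\right) \left(-5208\right) = \left(-4556 + \frac{17}{54}\right) \left(-5208\right) = \left(- \frac{246007}{54}\right) \left(-5208\right) = \frac{213534076}{9}$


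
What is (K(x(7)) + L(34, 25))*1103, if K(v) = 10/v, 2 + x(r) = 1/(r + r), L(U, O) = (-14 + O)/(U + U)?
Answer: -10172969/1836 ≈ -5540.8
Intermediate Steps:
L(U, O) = (-14 + O)/(2*U) (L(U, O) = (-14 + O)/((2*U)) = (-14 + O)*(1/(2*U)) = (-14 + O)/(2*U))
x(r) = -2 + 1/(2*r) (x(r) = -2 + 1/(r + r) = -2 + 1/(2*r))
(K(x(7)) + L(34, 25))*1103 = (10/(-2 + (½)/7) + (½)*(-14 + 25)/34)*1103 = (10/(-2 + (½)*(⅐)) + (½)*(1/34)*11)*1103 = (10/(-2 + 1/14) + 11/68)*1103 = (10/(-27/14) + 11/68)*1103 = (10*(-14/27) + 11/68)*1103 = (-140/27 + 11/68)*1103 = -9223/1836*1103 = -10172969/1836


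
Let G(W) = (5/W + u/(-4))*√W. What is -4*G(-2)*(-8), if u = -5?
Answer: -40*I*√2 ≈ -56.569*I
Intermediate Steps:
G(W) = √W*(5/4 + 5/W) (G(W) = (5/W - 5/(-4))*√W = (5/W - 5*(-¼))*√W = (5/W + 5/4)*√W = (5/4 + 5/W)*√W = √W*(5/4 + 5/W))
-4*G(-2)*(-8) = -5*(4 - 2)/√(-2)*(-8) = -5*(-I*√2/2)*2*(-8) = -(-5)*I*√2*(-8) = (5*I*√2)*(-8) = -40*I*√2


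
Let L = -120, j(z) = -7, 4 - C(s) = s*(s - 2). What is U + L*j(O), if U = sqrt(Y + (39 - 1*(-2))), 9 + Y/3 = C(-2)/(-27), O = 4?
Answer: 840 + sqrt(130)/3 ≈ 843.80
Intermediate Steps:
C(s) = 4 - s*(-2 + s) (C(s) = 4 - s*(s - 2) = 4 - s*(-2 + s))
Y = -239/9 (Y = -27 + 3*((4 - 1*(-2)**2 + 2*(-2))/(-27)) = -27 + 3*((4 - 1*4 - 4)*(-1/27)) = -27 + 3*((4 - 4 - 4)*(-1/27)) = -27 + 3*(-4*(-1/27)) = -27 + 3*(4/27) = -27 + 4/9 = -239/9 ≈ -26.556)
U = sqrt(130)/3 (U = sqrt(-239/9 + (39 - 1*(-2))) = sqrt(-239/9 + (39 + 2)) = sqrt(-239/9 + 41) = sqrt(130/9) = sqrt(130)/3 ≈ 3.8006)
U + L*j(O) = sqrt(130)/3 - 120*(-7) = sqrt(130)/3 + 840 = 840 + sqrt(130)/3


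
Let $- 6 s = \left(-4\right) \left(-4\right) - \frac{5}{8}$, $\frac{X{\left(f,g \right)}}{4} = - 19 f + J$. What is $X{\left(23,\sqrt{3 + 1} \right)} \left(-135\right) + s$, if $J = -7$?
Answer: $\frac{3836119}{16} \approx 2.3976 \cdot 10^{5}$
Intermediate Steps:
$X{\left(f,g \right)} = -28 - 76 f$ ($X{\left(f,g \right)} = 4 \left(- 19 f - 7\right) = 4 \left(-7 - 19 f\right) = -28 - 76 f$)
$s = - \frac{41}{16}$ ($s = - \frac{\left(-4\right) \left(-4\right) - \frac{5}{8}}{6} = - \frac{16 - \frac{5}{8}}{6} = \left(- \frac{1}{6}\right) \frac{123}{8} = - \frac{41}{16} \approx -2.5625$)
$X{\left(23,\sqrt{3 + 1} \right)} \left(-135\right) + s = \left(-28 - 1748\right) \left(-135\right) - \frac{41}{16} = \left(-1776\right) \left(-135\right) - \frac{41}{16} = 239760 - \frac{41}{16} = \frac{3836119}{16}$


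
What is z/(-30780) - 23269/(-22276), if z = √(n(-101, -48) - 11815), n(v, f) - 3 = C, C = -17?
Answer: 23269/22276 - I*√11829/30780 ≈ 1.0446 - 0.0035335*I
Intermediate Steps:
n(v, f) = -14 (n(v, f) = 3 - 17 = -14)
z = I*√11829 (z = √(-14 - 11815) = √(-11829) = I*√11829 ≈ 108.76*I)
z/(-30780) - 23269/(-22276) = (I*√11829)/(-30780) - 23269/(-22276) = (I*√11829)*(-1/30780) - 23269*(-1/22276) = -I*√11829/30780 + 23269/22276 = 23269/22276 - I*√11829/30780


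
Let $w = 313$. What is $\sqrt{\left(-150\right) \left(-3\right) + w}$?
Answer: $\sqrt{763} \approx 27.622$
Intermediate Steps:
$\sqrt{\left(-150\right) \left(-3\right) + w} = \sqrt{\left(-150\right) \left(-3\right) + 313} = \sqrt{450 + 313} = \sqrt{763}$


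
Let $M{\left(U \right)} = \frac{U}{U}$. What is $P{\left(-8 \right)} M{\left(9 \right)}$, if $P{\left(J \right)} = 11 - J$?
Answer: $19$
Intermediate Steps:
$M{\left(U \right)} = 1$
$P{\left(-8 \right)} M{\left(9 \right)} = \left(11 - -8\right) 1 = \left(11 + 8\right) 1 = 19 \cdot 1 = 19$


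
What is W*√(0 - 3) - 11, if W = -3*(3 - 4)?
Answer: -11 + 3*I*√3 ≈ -11.0 + 5.1962*I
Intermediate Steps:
W = 3 (W = -3*(-1) = 3)
W*√(0 - 3) - 11 = 3*√(0 - 3) - 11 = 3*√(-3) - 11 = 3*(I*√3) - 11 = 3*I*√3 - 11 = -11 + 3*I*√3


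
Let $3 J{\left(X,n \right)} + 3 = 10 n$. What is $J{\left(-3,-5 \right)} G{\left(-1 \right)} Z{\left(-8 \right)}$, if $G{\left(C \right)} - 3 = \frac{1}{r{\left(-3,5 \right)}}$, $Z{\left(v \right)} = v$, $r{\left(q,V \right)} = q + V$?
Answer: $\frac{1484}{3} \approx 494.67$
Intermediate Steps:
$r{\left(q,V \right)} = V + q$
$G{\left(C \right)} = \frac{7}{2}$ ($G{\left(C \right)} = 3 + \frac{1}{5 - 3} = 3 + \frac{1}{2} = \frac{7}{2}$)
$J{\left(X,n \right)} = -1 + \frac{10 n}{3}$
$J{\left(-3,-5 \right)} G{\left(-1 \right)} Z{\left(-8 \right)} = \left(-1 + \frac{10}{3} \left(-5\right)\right) \frac{7}{2} \left(-8\right) = \left(-1 - \frac{50}{3}\right) \frac{7}{2} \left(-8\right) = \left(- \frac{53}{3}\right) \frac{7}{2} \left(-8\right) = \left(- \frac{371}{6}\right) \left(-8\right) = \frac{1484}{3}$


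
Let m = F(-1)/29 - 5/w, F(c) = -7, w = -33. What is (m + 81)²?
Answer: 5995559761/915849 ≈ 6546.5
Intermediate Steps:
m = -86/957 (m = -7/29 - 5/(-33) = -7*1/29 - 5*(-1/33) = -7/29 + 5/33 = -86/957 ≈ -0.089864)
(m + 81)² = (-86/957 + 81)² = (77431/957)² = 5995559761/915849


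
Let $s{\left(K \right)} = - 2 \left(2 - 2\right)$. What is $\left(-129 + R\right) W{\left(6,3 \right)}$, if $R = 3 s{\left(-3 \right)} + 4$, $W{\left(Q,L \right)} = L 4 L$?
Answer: $-4500$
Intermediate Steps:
$W{\left(Q,L \right)} = 4 L^{2}$ ($W{\left(Q,L \right)} = 4 L L = 4 L^{2}$)
$s{\left(K \right)} = 0$ ($s{\left(K \right)} = \left(-2\right) 0 = 0$)
$R = 4$ ($R = 3 \cdot 0 + 4 = 0 + 4 = 4$)
$\left(-129 + R\right) W{\left(6,3 \right)} = \left(-129 + 4\right) 4 \cdot 3^{2} = - 125 \cdot 4 \cdot 9 = \left(-125\right) 36 = -4500$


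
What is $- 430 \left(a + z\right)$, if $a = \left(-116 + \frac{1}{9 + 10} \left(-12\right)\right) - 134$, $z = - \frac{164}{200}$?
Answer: $\frac{10271797}{95} \approx 1.0812 \cdot 10^{5}$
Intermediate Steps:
$z = - \frac{41}{50}$ ($z = \left(-164\right) \frac{1}{200} = - \frac{41}{50} \approx -0.82$)
$a = - \frac{4762}{19}$ ($a = \left(-116 + \frac{1}{19} \left(-12\right)\right) - 134 = \left(-116 - \frac{12}{19}\right) - 134 = - \frac{2216}{19} - 134 = - \frac{4762}{19} \approx -250.63$)
$- 430 \left(a + z\right) = - 430 \left(- \frac{4762}{19} - \frac{41}{50}\right) = \left(-430\right) \left(- \frac{238879}{950}\right) = \frac{10271797}{95}$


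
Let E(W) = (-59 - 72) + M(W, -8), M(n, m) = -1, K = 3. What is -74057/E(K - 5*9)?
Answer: 74057/132 ≈ 561.04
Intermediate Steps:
E(W) = -132 (E(W) = (-59 - 72) - 1 = -131 - 1 = -132)
-74057/E(K - 5*9) = -74057/(-132) = -74057*(-1/132) = 74057/132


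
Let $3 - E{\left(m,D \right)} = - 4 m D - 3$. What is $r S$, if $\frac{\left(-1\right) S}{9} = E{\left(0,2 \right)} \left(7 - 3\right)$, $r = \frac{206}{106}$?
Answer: $- \frac{22248}{53} \approx -419.77$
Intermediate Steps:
$E{\left(m,D \right)} = 6 + 4 D m$ ($E{\left(m,D \right)} = 3 - \left(- 4 m D - 3\right) = 3 - \left(- 4 D m - 3\right) = 3 - \left(-3 - 4 D m\right) = 3 + \left(3 + 4 D m\right) = 6 + 4 D m$)
$r = \frac{103}{53}$ ($r = 206 \cdot \frac{1}{106} = \frac{103}{53} \approx 1.9434$)
$S = -216$ ($S = - 9 \left(6 + 4 \cdot 2 \cdot 0\right) \left(7 - 3\right) = - 9 \left(6 + 0\right) 4 = - 9 \cdot 6 \cdot 4 = \left(-9\right) 24 = -216$)
$r S = \frac{103}{53} \left(-216\right) = - \frac{22248}{53}$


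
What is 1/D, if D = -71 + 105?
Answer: 1/34 ≈ 0.029412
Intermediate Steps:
D = 34
1/D = 1/34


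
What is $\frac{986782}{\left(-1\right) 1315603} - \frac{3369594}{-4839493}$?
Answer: $- \frac{342476606344}{6366851509279} \approx -0.053791$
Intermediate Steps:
$\frac{986782}{\left(-1\right) 1315603} - \frac{3369594}{-4839493} = \frac{986782}{-1315603} - - \frac{3369594}{4839493} = 986782 \left(- \frac{1}{1315603}\right) + \frac{3369594}{4839493} = - \frac{986782}{1315603} + \frac{3369594}{4839493} = - \frac{342476606344}{6366851509279}$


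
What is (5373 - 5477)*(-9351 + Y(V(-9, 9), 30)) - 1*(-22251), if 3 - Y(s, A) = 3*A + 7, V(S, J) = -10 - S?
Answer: 1004531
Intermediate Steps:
Y(s, A) = -4 - 3*A (Y(s, A) = 3 - (3*A + 7) = 3 - (7 + 3*A) = 3 + (-7 - 3*A) = -4 - 3*A)
(5373 - 5477)*(-9351 + Y(V(-9, 9), 30)) - 1*(-22251) = (5373 - 5477)*(-9351 + (-4 - 3*30)) - 1*(-22251) = -104*(-9351 + (-4 - 90)) + 22251 = -104*(-9351 - 94) + 22251 = -104*(-9445) + 22251 = 982280 + 22251 = 1004531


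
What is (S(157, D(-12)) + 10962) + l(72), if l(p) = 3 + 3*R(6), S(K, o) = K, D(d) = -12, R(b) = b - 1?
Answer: 11137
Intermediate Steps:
R(b) = -1 + b
l(p) = 18 (l(p) = 3 + 3*(-1 + 6) = 3 + 3*5 = 3 + 15 = 18)
(S(157, D(-12)) + 10962) + l(72) = (157 + 10962) + 18 = 11119 + 18 = 11137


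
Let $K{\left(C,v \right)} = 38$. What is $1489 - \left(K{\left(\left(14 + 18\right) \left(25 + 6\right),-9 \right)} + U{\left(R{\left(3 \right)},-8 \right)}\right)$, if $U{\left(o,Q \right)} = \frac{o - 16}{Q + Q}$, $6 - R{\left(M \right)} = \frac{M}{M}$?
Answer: $\frac{23205}{16} \approx 1450.3$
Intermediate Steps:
$R{\left(M \right)} = 5$ ($R{\left(M \right)} = 6 - \frac{M}{M} = 6 - 1 = 5$)
$U{\left(o,Q \right)} = \frac{-16 + o}{2 Q}$
$1489 - \left(K{\left(\left(14 + 18\right) \left(25 + 6\right),-9 \right)} + U{\left(R{\left(3 \right)},-8 \right)}\right) = 1489 - \left(38 + \frac{-16 + 5}{2 \left(-8\right)}\right) = 1489 - \left(38 + \frac{1}{2} \left(- \frac{1}{8}\right) \left(-11\right)\right) = 1489 - \left(38 + \frac{11}{16}\right) = 1489 - \frac{619}{16} = \frac{23205}{16}$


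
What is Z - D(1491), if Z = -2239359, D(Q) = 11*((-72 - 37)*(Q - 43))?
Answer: -503207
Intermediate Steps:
D(Q) = 51557 - 1199*Q (D(Q) = 11*(-109*(-43 + Q)) = 11*(4687 - 109*Q) = 51557 - 1199*Q)
Z - D(1491) = -2239359 - (51557 - 1199*1491) = -2239359 - (51557 - 1787709) = -2239359 - 1*(-1736152) = -2239359 + 1736152 = -503207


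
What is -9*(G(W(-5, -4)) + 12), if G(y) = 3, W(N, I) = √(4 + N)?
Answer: -135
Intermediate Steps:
-9*(G(W(-5, -4)) + 12) = -9*(3 + 12) = -9*15 = -135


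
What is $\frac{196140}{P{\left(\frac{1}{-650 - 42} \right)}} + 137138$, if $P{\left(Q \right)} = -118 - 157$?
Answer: $\frac{7503362}{55} \approx 1.3642 \cdot 10^{5}$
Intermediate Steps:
$P{\left(Q \right)} = -275$ ($P{\left(Q \right)} = -118 - 157 = -275$)
$\frac{196140}{P{\left(\frac{1}{-650 - 42} \right)}} + 137138 = \frac{196140}{-275} + 137138 = 196140 \left(- \frac{1}{275}\right) + 137138 = - \frac{39228}{55} + 137138 = \frac{7503362}{55}$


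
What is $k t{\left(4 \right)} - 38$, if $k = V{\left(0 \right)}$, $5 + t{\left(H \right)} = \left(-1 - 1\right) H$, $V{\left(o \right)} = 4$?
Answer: $-90$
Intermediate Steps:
$t{\left(H \right)} = -5 - 2 H$ ($t{\left(H \right)} = -5 + \left(-1 - 1\right) H = -5 - 2 H$)
$k = 4$
$k t{\left(4 \right)} - 38 = 4 \left(-5 - 8\right) - 38 = 4 \left(-13\right) - 38 = -52 - 38 = -90$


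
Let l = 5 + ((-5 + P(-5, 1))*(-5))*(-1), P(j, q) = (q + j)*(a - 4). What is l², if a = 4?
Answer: 400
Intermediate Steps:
P(j, q) = 0 (P(j, q) = (q + j)*(4 - 4) = (j + q)*0 = 0)
l = -20 (l = 5 + ((-5 + 0)*(-5))*(-1) = 5 - 5*(-5)*(-1) = 5 + 25*(-1) = 5 - 25 = -20)
l² = (-20)² = 400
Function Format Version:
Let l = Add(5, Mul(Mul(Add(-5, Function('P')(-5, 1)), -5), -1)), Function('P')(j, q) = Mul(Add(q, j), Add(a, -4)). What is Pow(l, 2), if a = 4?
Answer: 400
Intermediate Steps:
Function('P')(j, q) = 0 (Function('P')(j, q) = Mul(Add(q, j), Add(4, -4)) = Mul(Add(j, q), 0) = 0)
l = -20 (l = Add(5, Mul(Mul(Add(-5, 0), -5), -1)) = Add(5, Mul(Mul(-5, -5), -1)) = Add(5, Mul(25, -1)) = Add(5, -25) = -20)
Pow(l, 2) = Pow(-20, 2) = 400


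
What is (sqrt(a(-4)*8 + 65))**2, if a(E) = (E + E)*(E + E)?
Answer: 577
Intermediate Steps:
a(E) = 4*E**2 (a(E) = (2*E)*(2*E) = 4*E**2)
(sqrt(a(-4)*8 + 65))**2 = (sqrt((4*(-4)**2)*8 + 65))**2 = (sqrt((4*16)*8 + 65))**2 = (sqrt(64*8 + 65))**2 = (sqrt(512 + 65))**2 = (sqrt(577))**2 = 577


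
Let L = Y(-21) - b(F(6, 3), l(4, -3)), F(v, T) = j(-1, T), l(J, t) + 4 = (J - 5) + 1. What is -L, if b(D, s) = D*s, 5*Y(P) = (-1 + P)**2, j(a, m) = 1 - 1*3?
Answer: -444/5 ≈ -88.800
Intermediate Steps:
l(J, t) = -8 + J (l(J, t) = -4 + ((J - 5) + 1) = -4 + ((-5 + J) + 1) = -4 + (-4 + J) = -8 + J)
j(a, m) = -2 (j(a, m) = 1 - 3 = -2)
F(v, T) = -2
Y(P) = (-1 + P)**2/5
L = 444/5 (L = (-1 - 21)**2/5 - (-2)*(-8 + 4) = (1/5)*(-22)**2 - (-2)*(-4) = (1/5)*484 - 1*8 = 484/5 - 8 = 444/5 ≈ 88.800)
-L = -1*444/5 = -444/5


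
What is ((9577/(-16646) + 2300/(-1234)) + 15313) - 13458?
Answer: 19026877701/10270582 ≈ 1852.6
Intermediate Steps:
((9577/(-16646) + 2300/(-1234)) + 15313) - 13458 = ((9577*(-1/16646) + 2300*(-1/1234)) + 15313) - 13458 = ((-9577/16646 - 1150/617) + 15313) - 13458 = (-25051909/10270582 + 15313) - 13458 = 157248370257/10270582 - 13458 = 19026877701/10270582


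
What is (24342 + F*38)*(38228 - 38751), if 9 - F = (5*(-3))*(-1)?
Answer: -12611622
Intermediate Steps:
F = -6 (F = 9 - 5*(-3)*(-1) = 9 - (-15)*(-1) = 9 - 1*15 = 9 - 15 = -6)
(24342 + F*38)*(38228 - 38751) = (24342 - 6*38)*(38228 - 38751) = (24342 - 228)*(-523) = 24114*(-523) = -12611622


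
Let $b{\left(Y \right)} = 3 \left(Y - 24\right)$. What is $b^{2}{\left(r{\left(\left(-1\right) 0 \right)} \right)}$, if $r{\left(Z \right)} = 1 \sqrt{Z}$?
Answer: $5184$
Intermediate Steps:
$r{\left(Z \right)} = \sqrt{Z}$
$b{\left(Y \right)} = -72 + 3 Y$ ($b{\left(Y \right)} = 3 \left(-24 + Y\right) = -72 + 3 Y$)
$b^{2}{\left(r{\left(\left(-1\right) 0 \right)} \right)} = \left(-72 + 3 \sqrt{\left(-1\right) 0}\right)^{2} = \left(-72 + 3 \sqrt{0}\right)^{2} = \left(-72 + 3 \cdot 0\right)^{2} = \left(-72 + 0\right)^{2} = \left(-72\right)^{2} = 5184$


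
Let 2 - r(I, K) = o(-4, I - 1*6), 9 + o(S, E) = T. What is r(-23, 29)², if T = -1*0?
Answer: 121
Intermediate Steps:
T = 0
o(S, E) = -9 (o(S, E) = -9 + 0 = -9)
r(I, K) = 11 (r(I, K) = 2 - 1*(-9) = 2 + 9 = 11)
r(-23, 29)² = 11² = 121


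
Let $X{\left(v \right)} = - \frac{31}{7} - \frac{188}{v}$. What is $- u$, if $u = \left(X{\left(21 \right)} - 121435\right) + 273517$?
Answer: $- \frac{3193441}{21} \approx -1.5207 \cdot 10^{5}$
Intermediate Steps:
$X{\left(v \right)} = - \frac{31}{7} - \frac{188}{v}$ ($X{\left(v \right)} = \left(-31\right) \frac{1}{7} - \frac{188}{v} = - \frac{31}{7} - \frac{188}{v}$)
$u = \frac{3193441}{21}$ ($u = \left(\left(- \frac{31}{7} - \frac{188}{21}\right) - 121435\right) + 273517 = \left(- \frac{281}{21} - 121435\right) + 273517 = - \frac{2550416}{21} + 273517 = \frac{3193441}{21} \approx 1.5207 \cdot 10^{5}$)
$- u = \left(-1\right) \frac{3193441}{21} = - \frac{3193441}{21}$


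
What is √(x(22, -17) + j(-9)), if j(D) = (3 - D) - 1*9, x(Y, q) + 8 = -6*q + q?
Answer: 4*√5 ≈ 8.9443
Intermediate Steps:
x(Y, q) = -8 - 5*q (x(Y, q) = -8 + (-6*q + q) = -8 - 5*q)
j(D) = -6 - D (j(D) = (3 - D) - 9 = -6 - D)
√(x(22, -17) + j(-9)) = √((-8 - 5*(-17)) + (-6 - 1*(-9))) = √((-8 + 85) + (-6 + 9)) = √(77 + 3) = √80 = 4*√5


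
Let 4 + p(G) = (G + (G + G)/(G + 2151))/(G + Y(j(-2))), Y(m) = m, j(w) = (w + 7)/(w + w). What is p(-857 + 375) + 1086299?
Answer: 3504583165903/3226177 ≈ 1.0863e+6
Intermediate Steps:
j(w) = (7 + w)/(2*w) (j(w) = (7 + w)/((2*w)) = (7 + w)*(1/(2*w)) = (7 + w)/(2*w))
p(G) = -4 + (G + 2*G/(2151 + G))/(-5/4 + G) (p(G) = -4 + (G + (G + G)/(G + 2151))/(G + (1/2)*(7 - 2)/(-2)) = -4 + (G + (2*G)/(2151 + G))/(G + (1/2)*(-1/2)*5) = -4 + (G + 2*G/(2151 + G))/(G - 5/4) = -4 + (G + 2*G/(2151 + G))/(-5/4 + G))
p(-857 + 375) + 1086299 = 4*(10755 - 6446*(-857 + 375) - 3*(-857 + 375)**2)/(-10755 + 4*(-857 + 375)**2 + 8599*(-857 + 375)) + 1086299 = 4*(10755 - 6446*(-482) - 3*(-482)**2)/(-10755 + 4*(-482)**2 + 8599*(-482)) + 1086299 = 4*(10755 + 3106972 - 3*232324)/(-10755 + 4*232324 - 4144718) + 1086299 = 4*(10755 + 3106972 - 696972)/(-10755 + 929296 - 4144718) + 1086299 = 4*2420755/(-3226177) + 1086299 = 4*(-1/3226177)*2420755 + 1086299 = -9683020/3226177 + 1086299 = 3504583165903/3226177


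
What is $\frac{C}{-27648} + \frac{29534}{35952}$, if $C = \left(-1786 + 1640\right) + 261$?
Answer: $\frac{16925449}{20708352} \approx 0.81732$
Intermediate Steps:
$C = 115$ ($C = -146 + 261 = 115$)
$\frac{C}{-27648} + \frac{29534}{35952} = \frac{115}{-27648} + \frac{29534}{35952} = 115 \left(- \frac{1}{27648}\right) + 29534 \cdot \frac{1}{35952} = - \frac{115}{27648} + \frac{14767}{17976} = \frac{16925449}{20708352}$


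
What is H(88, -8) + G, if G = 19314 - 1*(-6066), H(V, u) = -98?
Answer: 25282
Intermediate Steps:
G = 25380 (G = 19314 + 6066 = 25380)
H(88, -8) + G = -98 + 25380 = 25282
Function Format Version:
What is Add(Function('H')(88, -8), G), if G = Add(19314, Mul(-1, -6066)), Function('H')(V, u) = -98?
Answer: 25282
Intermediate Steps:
G = 25380 (G = Add(19314, 6066) = 25380)
Add(Function('H')(88, -8), G) = Add(-98, 25380) = 25282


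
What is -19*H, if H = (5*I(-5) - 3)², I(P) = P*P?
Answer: -282796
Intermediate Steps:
I(P) = P²
H = 14884 (H = (5*(-5)² - 3)² = (5*25 - 3)² = (125 - 3)² = 122² = 14884)
-19*H = -19*14884 = -282796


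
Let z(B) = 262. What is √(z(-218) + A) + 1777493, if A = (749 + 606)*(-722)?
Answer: 1777493 + 24*I*√1698 ≈ 1.7775e+6 + 988.96*I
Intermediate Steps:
A = -978310 (A = 1355*(-722) = -978310)
√(z(-218) + A) + 1777493 = √(262 - 978310) + 1777493 = √(-978048) + 1777493 = 24*I*√1698 + 1777493 = 1777493 + 24*I*√1698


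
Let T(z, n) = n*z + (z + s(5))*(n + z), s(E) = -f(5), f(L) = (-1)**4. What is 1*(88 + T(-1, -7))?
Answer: 111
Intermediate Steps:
f(L) = 1
s(E) = -1 (s(E) = -1*1 = -1)
T(z, n) = n*z + (-1 + z)*(n + z) (T(z, n) = n*z + (z - 1)*(n + z) = n*z + (-1 + z)*(n + z))
1*(88 + T(-1, -7)) = 1*(88 + ((-1)**2 - 1*(-7) - 1*(-1) + 2*(-7)*(-1))) = 1*(88 + (1 + 7 + 1 + 14)) = 1*(88 + 23) = 1*111 = 111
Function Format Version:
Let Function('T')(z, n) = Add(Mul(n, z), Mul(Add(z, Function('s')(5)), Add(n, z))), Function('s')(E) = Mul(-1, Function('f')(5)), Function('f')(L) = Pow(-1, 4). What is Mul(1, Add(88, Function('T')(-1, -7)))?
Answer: 111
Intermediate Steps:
Function('f')(L) = 1
Function('s')(E) = -1 (Function('s')(E) = Mul(-1, 1) = -1)
Function('T')(z, n) = Add(Mul(n, z), Mul(Add(-1, z), Add(n, z))) (Function('T')(z, n) = Add(Mul(n, z), Mul(Add(z, -1), Add(n, z))) = Add(Mul(n, z), Mul(Add(-1, z), Add(n, z))))
Mul(1, Add(88, Function('T')(-1, -7))) = Mul(1, Add(88, Add(Pow(-1, 2), Mul(-1, -7), Mul(-1, -1), Mul(2, -7, -1)))) = Mul(1, Add(88, Add(1, 7, 1, 14))) = Mul(1, Add(88, 23)) = Mul(1, 111) = 111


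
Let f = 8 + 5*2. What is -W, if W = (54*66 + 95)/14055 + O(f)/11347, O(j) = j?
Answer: -41771663/159482085 ≈ -0.26192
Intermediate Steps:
f = 18 (f = 8 + 10 = 18)
W = 41771663/159482085 (W = (54*66 + 95)/14055 + 18/11347 = (3564 + 95)*(1/14055) + 18*(1/11347) = 3659*(1/14055) + 18/11347 = 3659/14055 + 18/11347 = 41771663/159482085 ≈ 0.26192)
-W = -1*41771663/159482085 = -41771663/159482085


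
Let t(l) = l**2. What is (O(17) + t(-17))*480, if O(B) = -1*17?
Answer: 130560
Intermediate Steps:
O(B) = -17
(O(17) + t(-17))*480 = (-17 + (-17)**2)*480 = (-17 + 289)*480 = 272*480 = 130560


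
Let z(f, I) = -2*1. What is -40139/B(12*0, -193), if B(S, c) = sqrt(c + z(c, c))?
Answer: 40139*I*sqrt(195)/195 ≈ 2874.4*I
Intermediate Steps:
z(f, I) = -2
B(S, c) = sqrt(-2 + c) (B(S, c) = sqrt(c - 2) = sqrt(-2 + c))
-40139/B(12*0, -193) = -40139/sqrt(-2 - 193) = -40139*(-I*sqrt(195)/195) = -(-40139)*I*sqrt(195)/195 = 40139*I*sqrt(195)/195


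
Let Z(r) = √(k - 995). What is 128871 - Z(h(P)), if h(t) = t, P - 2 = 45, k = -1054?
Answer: 128871 - I*√2049 ≈ 1.2887e+5 - 45.266*I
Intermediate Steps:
P = 47 (P = 2 + 45 = 47)
Z(r) = I*√2049 (Z(r) = √(-1054 - 995) = √(-2049) = I*√2049)
128871 - Z(h(P)) = 128871 - I*√2049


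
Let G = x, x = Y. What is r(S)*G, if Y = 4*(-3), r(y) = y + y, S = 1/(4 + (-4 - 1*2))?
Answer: 12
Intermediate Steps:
S = -½ (S = 1/(4 + (-4 - 2)) = 1/(4 - 6) = 1/(-2) = -½ ≈ -0.50000)
r(y) = 2*y
Y = -12
x = -12
G = -12
r(S)*G = (2*(-½))*(-12) = -1*(-12) = 12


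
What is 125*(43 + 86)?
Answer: 16125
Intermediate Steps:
125*(43 + 86) = 125*129 = 16125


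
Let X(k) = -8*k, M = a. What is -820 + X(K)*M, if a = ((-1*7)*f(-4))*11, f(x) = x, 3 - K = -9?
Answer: -30388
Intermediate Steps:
K = 12 (K = 3 - 1*(-9) = 3 + 9 = 12)
a = 308 (a = (-1*7*(-4))*11 = -7*(-4)*11 = 28*11 = 308)
M = 308
-820 + X(K)*M = -820 - 8*12*308 = -820 - 96*308 = -820 - 29568 = -30388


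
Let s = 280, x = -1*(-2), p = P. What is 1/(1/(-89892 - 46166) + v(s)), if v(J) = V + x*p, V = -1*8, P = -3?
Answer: -136058/1904813 ≈ -0.071429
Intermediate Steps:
V = -8
p = -3
x = 2
v(J) = -14 (v(J) = -8 + 2*(-3) = -8 - 6 = -14)
1/(1/(-89892 - 46166) + v(s)) = 1/(1/(-89892 - 46166) - 14) = 1/(1/(-136058) - 14) = 1/(-1/136058 - 14) = 1/(-1904813/136058) = -136058/1904813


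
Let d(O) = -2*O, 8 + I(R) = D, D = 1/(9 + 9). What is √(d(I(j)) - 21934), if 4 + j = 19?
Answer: I*√197263/3 ≈ 148.05*I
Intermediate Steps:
j = 15 (j = -4 + 19 = 15)
D = 1/18 ≈ 0.055556
I(R) = -143/18 (I(R) = -8 + 1/18 = -143/18)
√(d(I(j)) - 21934) = √(-2*(-143/18) - 21934) = √(143/9 - 21934) = √(-197263/9) = I*√197263/3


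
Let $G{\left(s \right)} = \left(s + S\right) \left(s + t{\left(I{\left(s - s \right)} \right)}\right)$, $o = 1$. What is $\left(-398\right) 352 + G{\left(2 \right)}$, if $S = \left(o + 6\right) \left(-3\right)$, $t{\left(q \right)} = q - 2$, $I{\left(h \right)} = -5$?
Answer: $-140001$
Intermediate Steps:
$t{\left(q \right)} = -2 + q$
$S = -21$ ($S = \left(1 + 6\right) \left(-3\right) = 7 \left(-3\right) = -21$)
$G{\left(s \right)} = \left(-21 + s\right) \left(-7 + s\right)$ ($G{\left(s \right)} = \left(s - 21\right) \left(s - 7\right) = \left(-21 + s\right) \left(s - 7\right) = \left(-21 + s\right) \left(-7 + s\right)$)
$\left(-398\right) 352 + G{\left(2 \right)} = \left(-398\right) 352 + \left(147 + 2^{2} - 56\right) = -140096 + \left(147 + 4 - 56\right) = -140096 + 95 = -140001$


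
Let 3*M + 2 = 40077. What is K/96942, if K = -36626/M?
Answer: -18313/647491775 ≈ -2.8283e-5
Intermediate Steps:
M = 40075/3 (M = -2/3 + (1/3)*40077 = -2/3 + 13359 = 40075/3 ≈ 13358.)
K = -109878/40075 (K = -36626/40075/3 = -36626*3/40075 = -109878/40075 ≈ -2.7418)
K/96942 = -109878/40075/96942 = -109878/40075*1/96942 = -18313/647491775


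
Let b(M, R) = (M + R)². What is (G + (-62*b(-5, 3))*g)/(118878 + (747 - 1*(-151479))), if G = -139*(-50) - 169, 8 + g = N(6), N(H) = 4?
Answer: 2591/90368 ≈ 0.028672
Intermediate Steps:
g = -4 (g = -8 + 4 = -4)
G = 6781 (G = 6950 - 169 = 6781)
(G + (-62*b(-5, 3))*g)/(118878 + (747 - 1*(-151479))) = (6781 - 62*(-5 + 3)²*(-4))/(118878 + (747 - 1*(-151479))) = (6781 - 62*(-2)²*(-4))/(118878 + (747 + 151479)) = (6781 - 62*4*(-4))/(118878 + 152226) = (6781 - 248*(-4))/271104 = (6781 + 992)*(1/271104) = 7773*(1/271104) = 2591/90368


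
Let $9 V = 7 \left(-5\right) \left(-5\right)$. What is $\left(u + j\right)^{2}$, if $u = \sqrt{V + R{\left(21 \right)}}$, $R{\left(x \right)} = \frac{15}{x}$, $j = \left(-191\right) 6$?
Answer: $\frac{\left(24066 - \sqrt{8890}\right)^{2}}{441} \approx 1.303 \cdot 10^{6}$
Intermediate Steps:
$j = -1146$
$V = \frac{175}{9}$ ($V = \frac{7 \left(-5\right) \left(-5\right)}{9} = \frac{\left(-35\right) \left(-5\right)}{9} = \frac{1}{9} \cdot 175 = \frac{175}{9} \approx 19.444$)
$u = \frac{\sqrt{8890}}{21}$ ($u = \sqrt{\frac{175}{9} + \frac{15}{21}} = \sqrt{\frac{175}{9} + 15 \cdot \frac{1}{21}} = \sqrt{\frac{175}{9} + \frac{5}{7}} = \sqrt{\frac{1270}{63}} = \frac{\sqrt{8890}}{21} \approx 4.4898$)
$\left(u + j\right)^{2} = \left(\frac{\sqrt{8890}}{21} - 1146\right)^{2} = \left(-1146 + \frac{\sqrt{8890}}{21}\right)^{2}$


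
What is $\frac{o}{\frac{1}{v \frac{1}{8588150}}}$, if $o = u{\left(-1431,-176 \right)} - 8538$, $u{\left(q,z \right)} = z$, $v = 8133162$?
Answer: $- \frac{35436186834}{4294075} \approx -8252.3$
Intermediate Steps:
$o = -8714$ ($o = -176 - 8538 = -8714$)
$\frac{o}{\frac{1}{v \frac{1}{8588150}}} = - \frac{8714}{\frac{1}{8133162 \cdot \frac{1}{8588150}}} = - \frac{8714}{\frac{1}{\frac{4066581}{4294075}}} = - \frac{8714}{\frac{4294075}{4066581}} = \left(-8714\right) \frac{4066581}{4294075} = - \frac{35436186834}{4294075}$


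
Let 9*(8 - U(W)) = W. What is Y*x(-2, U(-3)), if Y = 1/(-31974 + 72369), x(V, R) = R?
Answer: 5/24237 ≈ 0.00020630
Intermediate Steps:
U(W) = 8 - W/9
Y = 1/40395 ≈ 2.4756e-5
Y*x(-2, U(-3)) = (8 - ⅑*(-3))/40395 = (8 + ⅓)/40395 = (1/40395)*(25/3) = 5/24237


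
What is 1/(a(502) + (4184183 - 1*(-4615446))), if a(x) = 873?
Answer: 1/8800502 ≈ 1.1363e-7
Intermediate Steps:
1/(a(502) + (4184183 - 1*(-4615446))) = 1/(873 + (4184183 - 1*(-4615446))) = 1/(873 + (4184183 + 4615446)) = 1/(873 + 8799629) = 1/8800502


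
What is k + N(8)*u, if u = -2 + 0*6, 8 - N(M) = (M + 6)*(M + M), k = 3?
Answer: 435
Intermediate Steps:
N(M) = 8 - 2*M*(6 + M) (N(M) = 8 - (M + 6)*(M + M) = 8 - (6 + M)*2*M = 8 - 2*M*(6 + M))
u = -2 (u = -2 + 0 = -2)
k + N(8)*u = 3 + (8 - 12*8 - 2*8**2)*(-2) = 3 + (8 - 96 - 2*64)*(-2) = 3 + (8 - 96 - 128)*(-2) = 3 - 216*(-2) = 3 + 432 = 435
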